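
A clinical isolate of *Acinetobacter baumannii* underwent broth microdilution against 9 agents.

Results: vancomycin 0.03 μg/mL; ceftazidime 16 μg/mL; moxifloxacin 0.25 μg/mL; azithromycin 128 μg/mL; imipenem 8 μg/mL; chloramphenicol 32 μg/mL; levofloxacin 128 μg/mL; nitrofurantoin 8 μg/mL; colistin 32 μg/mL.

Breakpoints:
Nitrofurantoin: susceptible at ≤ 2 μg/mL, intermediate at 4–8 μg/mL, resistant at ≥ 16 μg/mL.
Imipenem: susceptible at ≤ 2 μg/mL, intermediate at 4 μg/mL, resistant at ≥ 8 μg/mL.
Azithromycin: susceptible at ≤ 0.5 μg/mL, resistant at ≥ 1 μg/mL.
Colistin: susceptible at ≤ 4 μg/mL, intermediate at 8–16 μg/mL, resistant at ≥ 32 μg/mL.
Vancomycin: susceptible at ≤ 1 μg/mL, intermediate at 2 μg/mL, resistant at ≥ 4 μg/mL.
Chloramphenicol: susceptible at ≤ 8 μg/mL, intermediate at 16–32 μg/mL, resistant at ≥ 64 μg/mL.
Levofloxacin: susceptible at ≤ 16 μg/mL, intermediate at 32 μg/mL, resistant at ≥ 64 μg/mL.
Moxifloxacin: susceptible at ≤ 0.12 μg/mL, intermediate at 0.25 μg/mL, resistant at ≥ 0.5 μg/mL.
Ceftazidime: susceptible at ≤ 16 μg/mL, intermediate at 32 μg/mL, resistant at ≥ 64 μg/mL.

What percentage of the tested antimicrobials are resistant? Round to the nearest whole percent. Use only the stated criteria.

Vancomycin (0.03 μg/mL) ≤ 1 μg/mL → susceptible
Ceftazidime (16 μg/mL) ≤ 16 μg/mL — Susceptible
Moxifloxacin (0.25 μg/mL) = 0.25 μg/mL → intermediate
Azithromycin 128 μg/mL: ≥ 1 μg/mL → R
Imipenem (8 μg/mL) ≥ 8 μg/mL → Resistant
Chloramphenicol: 32 μg/mL is in 16–32 μg/mL — intermediate
Levofloxacin: 128 μg/mL is ≥ 64 μg/mL → resistant
Nitrofurantoin 8 μg/mL: in 4–8 μg/mL → Intermediate
Colistin 32 μg/mL: ≥ 32 μg/mL → Resistant
Resistant: 4/9

44%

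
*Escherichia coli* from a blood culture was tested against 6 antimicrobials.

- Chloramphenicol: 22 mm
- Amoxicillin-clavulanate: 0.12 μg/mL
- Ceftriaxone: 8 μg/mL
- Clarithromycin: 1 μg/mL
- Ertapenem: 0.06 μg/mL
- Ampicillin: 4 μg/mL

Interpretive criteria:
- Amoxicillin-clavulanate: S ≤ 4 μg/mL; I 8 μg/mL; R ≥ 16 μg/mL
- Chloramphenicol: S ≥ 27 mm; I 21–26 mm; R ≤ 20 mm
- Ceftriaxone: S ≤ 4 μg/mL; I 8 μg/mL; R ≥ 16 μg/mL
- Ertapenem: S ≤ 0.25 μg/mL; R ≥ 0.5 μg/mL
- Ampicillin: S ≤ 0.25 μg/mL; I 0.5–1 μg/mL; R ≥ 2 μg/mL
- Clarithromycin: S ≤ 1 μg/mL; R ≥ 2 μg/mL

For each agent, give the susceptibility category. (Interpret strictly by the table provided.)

Chloramphenicol (22 mm) in 21–26 mm — I
Amoxicillin-clavulanate 0.12 μg/mL: ≤ 4 μg/mL ⇒ susceptible
Ceftriaxone (8 μg/mL) = 8 μg/mL → Intermediate
Clarithromycin (1 μg/mL) ≤ 1 μg/mL ⇒ S
Ertapenem (0.06 μg/mL) ≤ 0.25 μg/mL — S
Ampicillin 4 μg/mL: ≥ 2 μg/mL ⇒ Resistant

I, S, I, S, S, R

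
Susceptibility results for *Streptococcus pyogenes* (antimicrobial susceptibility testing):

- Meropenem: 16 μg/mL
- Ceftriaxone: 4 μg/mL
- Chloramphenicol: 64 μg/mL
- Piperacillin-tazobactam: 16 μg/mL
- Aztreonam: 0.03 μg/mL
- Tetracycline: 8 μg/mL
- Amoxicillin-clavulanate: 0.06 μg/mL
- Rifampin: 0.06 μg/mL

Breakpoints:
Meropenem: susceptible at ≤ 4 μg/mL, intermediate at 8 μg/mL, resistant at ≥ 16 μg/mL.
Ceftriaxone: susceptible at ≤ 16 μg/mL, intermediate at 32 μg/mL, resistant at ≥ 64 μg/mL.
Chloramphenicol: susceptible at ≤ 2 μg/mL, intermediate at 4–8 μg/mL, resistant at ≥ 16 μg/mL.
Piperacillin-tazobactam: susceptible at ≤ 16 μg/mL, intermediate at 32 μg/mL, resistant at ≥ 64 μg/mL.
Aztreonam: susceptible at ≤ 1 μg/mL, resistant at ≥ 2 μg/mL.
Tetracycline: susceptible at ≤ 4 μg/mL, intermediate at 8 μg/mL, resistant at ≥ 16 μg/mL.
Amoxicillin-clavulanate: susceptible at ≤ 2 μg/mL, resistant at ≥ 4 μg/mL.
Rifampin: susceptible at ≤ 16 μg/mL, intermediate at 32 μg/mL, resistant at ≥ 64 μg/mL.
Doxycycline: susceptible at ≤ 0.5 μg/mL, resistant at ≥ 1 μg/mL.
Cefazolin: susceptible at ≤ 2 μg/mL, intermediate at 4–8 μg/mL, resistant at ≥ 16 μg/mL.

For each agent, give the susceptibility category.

R, S, R, S, S, I, S, S

Meropenem (16 μg/mL) ≥ 16 μg/mL ⇒ Resistant
Ceftriaxone 4 μg/mL: ≤ 16 μg/mL → susceptible
Chloramphenicol: 64 μg/mL is ≥ 16 μg/mL — Resistant
Piperacillin-tazobactam 16 μg/mL: ≤ 16 μg/mL — Susceptible
Aztreonam (0.03 μg/mL) ≤ 1 μg/mL → S
Tetracycline (8 μg/mL) = 8 μg/mL ⇒ Intermediate
Amoxicillin-clavulanate 0.06 μg/mL: ≤ 2 μg/mL → S
Rifampin (0.06 μg/mL) ≤ 16 μg/mL — S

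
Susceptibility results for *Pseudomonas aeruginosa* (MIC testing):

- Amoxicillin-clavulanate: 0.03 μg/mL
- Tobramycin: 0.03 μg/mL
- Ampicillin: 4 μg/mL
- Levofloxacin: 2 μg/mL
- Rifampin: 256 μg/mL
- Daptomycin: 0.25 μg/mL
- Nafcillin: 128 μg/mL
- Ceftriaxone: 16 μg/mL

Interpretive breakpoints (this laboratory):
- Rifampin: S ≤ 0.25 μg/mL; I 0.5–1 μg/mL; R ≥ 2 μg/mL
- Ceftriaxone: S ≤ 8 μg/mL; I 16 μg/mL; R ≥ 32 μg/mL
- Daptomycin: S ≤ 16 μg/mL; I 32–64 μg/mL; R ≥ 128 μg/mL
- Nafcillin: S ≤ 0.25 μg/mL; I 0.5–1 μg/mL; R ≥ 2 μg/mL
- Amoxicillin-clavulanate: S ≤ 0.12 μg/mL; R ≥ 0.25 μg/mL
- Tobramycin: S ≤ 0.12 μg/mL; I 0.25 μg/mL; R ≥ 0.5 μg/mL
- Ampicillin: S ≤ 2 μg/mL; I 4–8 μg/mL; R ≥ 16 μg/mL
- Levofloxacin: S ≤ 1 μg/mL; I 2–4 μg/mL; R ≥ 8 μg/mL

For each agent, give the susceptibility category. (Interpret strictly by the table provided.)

Amoxicillin-clavulanate: 0.03 μg/mL is ≤ 0.12 μg/mL ⇒ Susceptible
Tobramycin 0.03 μg/mL: ≤ 0.12 μg/mL → Susceptible
Ampicillin: 4 μg/mL is in 4–8 μg/mL ⇒ I
Levofloxacin: 2 μg/mL is in 2–4 μg/mL → I
Rifampin 256 μg/mL: ≥ 2 μg/mL — Resistant
Daptomycin 0.25 μg/mL: ≤ 16 μg/mL — Susceptible
Nafcillin: 128 μg/mL is ≥ 2 μg/mL → resistant
Ceftriaxone: 16 μg/mL is = 16 μg/mL → intermediate

S, S, I, I, R, S, R, I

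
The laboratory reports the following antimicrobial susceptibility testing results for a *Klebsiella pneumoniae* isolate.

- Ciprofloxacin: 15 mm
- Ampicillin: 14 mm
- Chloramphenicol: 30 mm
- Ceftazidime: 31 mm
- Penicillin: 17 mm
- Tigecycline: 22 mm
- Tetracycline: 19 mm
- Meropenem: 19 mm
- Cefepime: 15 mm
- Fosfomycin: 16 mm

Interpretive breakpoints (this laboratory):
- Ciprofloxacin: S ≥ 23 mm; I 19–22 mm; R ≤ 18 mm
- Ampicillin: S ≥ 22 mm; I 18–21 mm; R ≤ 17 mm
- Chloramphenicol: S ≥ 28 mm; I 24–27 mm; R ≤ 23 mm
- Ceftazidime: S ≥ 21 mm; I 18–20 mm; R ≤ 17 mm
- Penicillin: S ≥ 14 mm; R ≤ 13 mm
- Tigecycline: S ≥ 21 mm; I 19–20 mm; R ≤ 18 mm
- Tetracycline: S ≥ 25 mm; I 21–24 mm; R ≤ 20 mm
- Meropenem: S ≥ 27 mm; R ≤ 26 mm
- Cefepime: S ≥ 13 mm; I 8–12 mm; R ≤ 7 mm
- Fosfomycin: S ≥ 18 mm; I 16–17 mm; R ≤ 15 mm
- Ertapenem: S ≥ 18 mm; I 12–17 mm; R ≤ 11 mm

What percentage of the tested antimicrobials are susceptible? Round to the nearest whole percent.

Ciprofloxacin (15 mm) ≤ 18 mm → Resistant
Ampicillin 14 mm: ≤ 17 mm — Resistant
Chloramphenicol: 30 mm is ≥ 28 mm ⇒ S
Ceftazidime 31 mm: ≥ 21 mm ⇒ Susceptible
Penicillin (17 mm) ≥ 14 mm ⇒ S
Tigecycline 22 mm: ≥ 21 mm — susceptible
Tetracycline: 19 mm is ≤ 20 mm — resistant
Meropenem: 19 mm is ≤ 26 mm — R
Cefepime (15 mm) ≥ 13 mm → S
Fosfomycin 16 mm: in 16–17 mm ⇒ Intermediate
Susceptible: 5/10

50%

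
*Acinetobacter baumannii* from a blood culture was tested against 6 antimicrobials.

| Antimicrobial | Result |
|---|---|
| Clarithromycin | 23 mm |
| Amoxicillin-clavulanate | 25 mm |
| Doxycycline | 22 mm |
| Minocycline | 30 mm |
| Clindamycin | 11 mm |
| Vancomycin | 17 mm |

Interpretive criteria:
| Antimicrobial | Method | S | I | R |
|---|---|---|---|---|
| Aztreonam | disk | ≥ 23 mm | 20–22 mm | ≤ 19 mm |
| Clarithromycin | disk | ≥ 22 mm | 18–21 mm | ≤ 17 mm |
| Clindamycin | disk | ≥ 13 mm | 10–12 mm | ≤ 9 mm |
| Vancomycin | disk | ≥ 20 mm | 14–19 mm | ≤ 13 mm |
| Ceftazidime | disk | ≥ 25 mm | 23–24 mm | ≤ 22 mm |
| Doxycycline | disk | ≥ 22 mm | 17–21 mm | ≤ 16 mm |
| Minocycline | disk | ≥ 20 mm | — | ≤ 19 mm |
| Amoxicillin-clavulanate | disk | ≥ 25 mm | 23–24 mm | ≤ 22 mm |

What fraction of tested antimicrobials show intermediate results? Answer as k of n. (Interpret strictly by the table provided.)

2 of 6

Clarithromycin: 23 mm is ≥ 22 mm ⇒ S
Amoxicillin-clavulanate (25 mm) ≥ 25 mm — S
Doxycycline: 22 mm is ≥ 22 mm ⇒ Susceptible
Minocycline 30 mm: ≥ 20 mm — S
Clindamycin 11 mm: in 10–12 mm → Intermediate
Vancomycin 17 mm: in 14–19 mm — Intermediate
Intermediate: 2/6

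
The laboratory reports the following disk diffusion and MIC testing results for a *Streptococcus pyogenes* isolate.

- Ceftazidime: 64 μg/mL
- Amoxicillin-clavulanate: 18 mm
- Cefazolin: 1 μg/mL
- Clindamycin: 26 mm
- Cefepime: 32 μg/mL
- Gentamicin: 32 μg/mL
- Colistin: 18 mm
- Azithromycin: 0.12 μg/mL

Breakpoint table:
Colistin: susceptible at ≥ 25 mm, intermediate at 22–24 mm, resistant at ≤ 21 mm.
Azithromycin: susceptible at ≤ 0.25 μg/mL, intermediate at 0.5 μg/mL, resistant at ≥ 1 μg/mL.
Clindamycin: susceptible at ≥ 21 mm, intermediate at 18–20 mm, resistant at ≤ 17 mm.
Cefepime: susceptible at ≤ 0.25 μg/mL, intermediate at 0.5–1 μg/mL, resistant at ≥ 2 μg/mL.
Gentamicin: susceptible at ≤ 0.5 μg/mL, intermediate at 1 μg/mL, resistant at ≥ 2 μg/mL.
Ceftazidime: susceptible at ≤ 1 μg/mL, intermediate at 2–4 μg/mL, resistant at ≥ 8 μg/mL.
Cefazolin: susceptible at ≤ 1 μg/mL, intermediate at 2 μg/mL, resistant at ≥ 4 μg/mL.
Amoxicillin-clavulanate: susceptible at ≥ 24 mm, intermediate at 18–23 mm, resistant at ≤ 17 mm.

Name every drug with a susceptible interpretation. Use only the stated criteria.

Ceftazidime 64 μg/mL: ≥ 8 μg/mL ⇒ Resistant
Amoxicillin-clavulanate (18 mm) in 18–23 mm → Intermediate
Cefazolin 1 μg/mL: ≤ 1 μg/mL → S
Clindamycin (26 mm) ≥ 21 mm → S
Cefepime (32 μg/mL) ≥ 2 μg/mL ⇒ R
Gentamicin (32 μg/mL) ≥ 2 μg/mL → resistant
Colistin (18 mm) ≤ 21 mm ⇒ R
Azithromycin: 0.12 μg/mL is ≤ 0.25 μg/mL — susceptible

cefazolin, clindamycin, azithromycin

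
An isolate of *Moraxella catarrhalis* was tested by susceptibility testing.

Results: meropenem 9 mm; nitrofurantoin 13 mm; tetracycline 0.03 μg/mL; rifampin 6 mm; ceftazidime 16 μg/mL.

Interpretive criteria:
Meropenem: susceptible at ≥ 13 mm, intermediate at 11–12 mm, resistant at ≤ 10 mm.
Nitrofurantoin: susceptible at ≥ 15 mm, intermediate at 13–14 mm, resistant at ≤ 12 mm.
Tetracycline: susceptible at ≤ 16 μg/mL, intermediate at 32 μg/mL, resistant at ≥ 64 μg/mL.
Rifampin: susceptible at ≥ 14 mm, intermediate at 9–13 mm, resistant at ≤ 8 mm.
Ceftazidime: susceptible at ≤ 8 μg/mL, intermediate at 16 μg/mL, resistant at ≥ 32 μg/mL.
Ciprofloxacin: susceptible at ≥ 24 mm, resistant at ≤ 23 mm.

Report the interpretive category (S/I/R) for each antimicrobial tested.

Meropenem: 9 mm is ≤ 10 mm — Resistant
Nitrofurantoin: 13 mm is in 13–14 mm ⇒ I
Tetracycline (0.03 μg/mL) ≤ 16 μg/mL → S
Rifampin: 6 mm is ≤ 8 mm ⇒ R
Ceftazidime (16 μg/mL) = 16 μg/mL ⇒ I

R, I, S, R, I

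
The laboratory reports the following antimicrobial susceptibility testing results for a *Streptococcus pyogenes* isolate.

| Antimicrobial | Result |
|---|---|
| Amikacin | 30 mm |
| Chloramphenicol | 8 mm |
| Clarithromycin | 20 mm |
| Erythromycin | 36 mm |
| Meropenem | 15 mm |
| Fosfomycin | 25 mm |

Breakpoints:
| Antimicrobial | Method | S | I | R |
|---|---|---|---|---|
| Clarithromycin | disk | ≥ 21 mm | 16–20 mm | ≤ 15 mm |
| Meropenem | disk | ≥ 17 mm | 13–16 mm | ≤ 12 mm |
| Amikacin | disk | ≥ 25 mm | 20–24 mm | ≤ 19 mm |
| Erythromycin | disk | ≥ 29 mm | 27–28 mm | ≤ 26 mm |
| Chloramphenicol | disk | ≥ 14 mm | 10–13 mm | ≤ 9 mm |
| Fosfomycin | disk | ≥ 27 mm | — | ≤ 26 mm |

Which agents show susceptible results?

amikacin, erythromycin

Amikacin 30 mm: ≥ 25 mm — S
Chloramphenicol (8 mm) ≤ 9 mm ⇒ R
Clarithromycin 20 mm: in 16–20 mm — Intermediate
Erythromycin (36 mm) ≥ 29 mm — Susceptible
Meropenem 15 mm: in 13–16 mm ⇒ intermediate
Fosfomycin 25 mm: ≤ 26 mm ⇒ R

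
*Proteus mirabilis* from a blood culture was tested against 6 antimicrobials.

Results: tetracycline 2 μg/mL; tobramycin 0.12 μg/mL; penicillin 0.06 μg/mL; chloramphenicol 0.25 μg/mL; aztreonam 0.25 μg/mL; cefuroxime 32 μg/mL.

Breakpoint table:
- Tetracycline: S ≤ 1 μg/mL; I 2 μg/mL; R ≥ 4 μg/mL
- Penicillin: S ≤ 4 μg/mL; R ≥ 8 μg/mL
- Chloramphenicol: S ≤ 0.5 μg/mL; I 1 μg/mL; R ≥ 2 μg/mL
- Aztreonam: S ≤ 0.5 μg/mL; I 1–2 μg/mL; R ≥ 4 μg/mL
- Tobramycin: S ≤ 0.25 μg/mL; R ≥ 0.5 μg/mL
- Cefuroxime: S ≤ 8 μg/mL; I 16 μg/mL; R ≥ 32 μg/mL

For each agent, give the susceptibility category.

Tetracycline (2 μg/mL) = 2 μg/mL ⇒ Intermediate
Tobramycin 0.12 μg/mL: ≤ 0.25 μg/mL — S
Penicillin 0.06 μg/mL: ≤ 4 μg/mL ⇒ susceptible
Chloramphenicol: 0.25 μg/mL is ≤ 0.5 μg/mL ⇒ Susceptible
Aztreonam: 0.25 μg/mL is ≤ 0.5 μg/mL ⇒ susceptible
Cefuroxime (32 μg/mL) ≥ 32 μg/mL ⇒ R

I, S, S, S, S, R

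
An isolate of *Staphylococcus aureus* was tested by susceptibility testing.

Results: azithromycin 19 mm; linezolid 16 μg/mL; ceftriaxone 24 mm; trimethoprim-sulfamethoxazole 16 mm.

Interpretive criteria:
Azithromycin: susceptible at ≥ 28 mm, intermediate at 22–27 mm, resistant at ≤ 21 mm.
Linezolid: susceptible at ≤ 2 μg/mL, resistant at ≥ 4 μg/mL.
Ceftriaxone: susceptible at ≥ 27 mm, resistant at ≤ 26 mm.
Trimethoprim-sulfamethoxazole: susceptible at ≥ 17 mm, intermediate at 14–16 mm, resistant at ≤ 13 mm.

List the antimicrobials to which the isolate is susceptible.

Azithromycin 19 mm: ≤ 21 mm → resistant
Linezolid: 16 μg/mL is ≥ 4 μg/mL — Resistant
Ceftriaxone (24 mm) ≤ 26 mm ⇒ resistant
Trimethoprim-sulfamethoxazole 16 mm: in 14–16 mm — intermediate

none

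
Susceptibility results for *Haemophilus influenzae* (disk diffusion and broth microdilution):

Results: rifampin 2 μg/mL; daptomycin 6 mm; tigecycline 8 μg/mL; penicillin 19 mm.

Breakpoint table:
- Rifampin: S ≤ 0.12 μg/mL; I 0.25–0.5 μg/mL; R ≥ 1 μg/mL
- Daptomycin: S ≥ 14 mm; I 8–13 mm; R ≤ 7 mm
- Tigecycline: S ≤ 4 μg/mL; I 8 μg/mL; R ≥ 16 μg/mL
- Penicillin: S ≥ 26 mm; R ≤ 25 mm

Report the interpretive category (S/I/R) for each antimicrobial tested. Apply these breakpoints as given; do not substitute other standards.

R, R, I, R

Rifampin 2 μg/mL: ≥ 1 μg/mL ⇒ resistant
Daptomycin: 6 mm is ≤ 7 mm → R
Tigecycline (8 μg/mL) = 8 μg/mL ⇒ Intermediate
Penicillin (19 mm) ≤ 25 mm → R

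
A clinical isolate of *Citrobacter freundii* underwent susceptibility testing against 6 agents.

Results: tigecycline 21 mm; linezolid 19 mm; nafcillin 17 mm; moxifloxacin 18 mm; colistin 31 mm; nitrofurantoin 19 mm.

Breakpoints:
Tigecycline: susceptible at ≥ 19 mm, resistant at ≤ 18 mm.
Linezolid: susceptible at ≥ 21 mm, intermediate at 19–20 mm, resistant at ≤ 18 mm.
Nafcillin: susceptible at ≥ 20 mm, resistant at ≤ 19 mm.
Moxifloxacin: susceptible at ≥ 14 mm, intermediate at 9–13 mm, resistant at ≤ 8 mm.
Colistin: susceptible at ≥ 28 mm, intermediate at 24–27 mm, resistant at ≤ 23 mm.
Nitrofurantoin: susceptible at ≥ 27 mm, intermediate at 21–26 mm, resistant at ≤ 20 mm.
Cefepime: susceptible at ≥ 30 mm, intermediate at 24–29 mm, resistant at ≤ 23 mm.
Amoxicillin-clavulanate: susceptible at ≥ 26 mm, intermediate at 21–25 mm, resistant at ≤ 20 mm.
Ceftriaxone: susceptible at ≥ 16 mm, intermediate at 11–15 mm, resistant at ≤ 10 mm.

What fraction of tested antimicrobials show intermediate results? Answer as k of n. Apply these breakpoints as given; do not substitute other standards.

Tigecycline (21 mm) ≥ 19 mm — S
Linezolid: 19 mm is in 19–20 mm — Intermediate
Nafcillin (17 mm) ≤ 19 mm → Resistant
Moxifloxacin: 18 mm is ≥ 14 mm ⇒ S
Colistin: 31 mm is ≥ 28 mm ⇒ Susceptible
Nitrofurantoin: 19 mm is ≤ 20 mm → Resistant
Intermediate: 1/6

1 of 6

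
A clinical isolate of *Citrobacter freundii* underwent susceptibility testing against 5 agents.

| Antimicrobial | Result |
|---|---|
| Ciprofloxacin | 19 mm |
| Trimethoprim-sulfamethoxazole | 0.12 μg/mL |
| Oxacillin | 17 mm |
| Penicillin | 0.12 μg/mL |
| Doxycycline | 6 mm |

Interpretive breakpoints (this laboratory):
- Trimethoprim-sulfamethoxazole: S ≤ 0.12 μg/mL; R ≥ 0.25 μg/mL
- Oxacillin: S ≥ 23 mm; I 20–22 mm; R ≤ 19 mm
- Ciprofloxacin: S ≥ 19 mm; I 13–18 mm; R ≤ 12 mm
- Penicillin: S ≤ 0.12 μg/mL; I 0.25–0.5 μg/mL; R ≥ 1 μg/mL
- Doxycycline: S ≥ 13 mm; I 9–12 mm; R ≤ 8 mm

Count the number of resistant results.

Ciprofloxacin (19 mm) ≥ 19 mm ⇒ susceptible
Trimethoprim-sulfamethoxazole (0.12 μg/mL) ≤ 0.12 μg/mL → Susceptible
Oxacillin (17 mm) ≤ 19 mm → R
Penicillin: 0.12 μg/mL is ≤ 0.12 μg/mL → susceptible
Doxycycline 6 mm: ≤ 8 mm ⇒ Resistant
Resistant: 2

2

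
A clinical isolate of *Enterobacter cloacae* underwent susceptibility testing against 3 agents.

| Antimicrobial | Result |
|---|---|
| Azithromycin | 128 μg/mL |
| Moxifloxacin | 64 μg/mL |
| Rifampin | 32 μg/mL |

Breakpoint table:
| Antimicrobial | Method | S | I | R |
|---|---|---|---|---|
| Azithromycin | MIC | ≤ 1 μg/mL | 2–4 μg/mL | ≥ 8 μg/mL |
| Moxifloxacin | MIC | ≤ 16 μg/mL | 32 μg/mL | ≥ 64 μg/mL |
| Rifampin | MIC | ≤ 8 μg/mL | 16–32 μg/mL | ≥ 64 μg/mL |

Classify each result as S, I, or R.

Azithromycin 128 μg/mL: ≥ 8 μg/mL ⇒ R
Moxifloxacin (64 μg/mL) ≥ 64 μg/mL → R
Rifampin: 32 μg/mL is in 16–32 μg/mL — I

R, R, I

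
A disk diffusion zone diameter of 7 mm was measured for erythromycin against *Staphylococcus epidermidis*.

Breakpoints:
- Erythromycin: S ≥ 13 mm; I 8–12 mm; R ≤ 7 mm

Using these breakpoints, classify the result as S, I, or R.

Erythromycin (7 mm) ≤ 7 mm → R

R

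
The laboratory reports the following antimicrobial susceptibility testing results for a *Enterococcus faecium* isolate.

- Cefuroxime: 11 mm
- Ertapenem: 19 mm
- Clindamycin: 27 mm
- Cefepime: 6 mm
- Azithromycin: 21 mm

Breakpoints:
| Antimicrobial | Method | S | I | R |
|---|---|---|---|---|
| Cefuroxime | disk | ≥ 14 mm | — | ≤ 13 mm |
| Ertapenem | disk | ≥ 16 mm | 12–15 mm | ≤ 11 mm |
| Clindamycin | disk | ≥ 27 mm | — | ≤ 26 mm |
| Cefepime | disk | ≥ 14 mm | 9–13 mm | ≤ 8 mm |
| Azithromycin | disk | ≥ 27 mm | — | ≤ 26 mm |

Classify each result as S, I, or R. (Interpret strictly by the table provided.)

R, S, S, R, R

Cefuroxime (11 mm) ≤ 13 mm ⇒ Resistant
Ertapenem: 19 mm is ≥ 16 mm ⇒ susceptible
Clindamycin 27 mm: ≥ 27 mm → S
Cefepime (6 mm) ≤ 8 mm → resistant
Azithromycin (21 mm) ≤ 26 mm — R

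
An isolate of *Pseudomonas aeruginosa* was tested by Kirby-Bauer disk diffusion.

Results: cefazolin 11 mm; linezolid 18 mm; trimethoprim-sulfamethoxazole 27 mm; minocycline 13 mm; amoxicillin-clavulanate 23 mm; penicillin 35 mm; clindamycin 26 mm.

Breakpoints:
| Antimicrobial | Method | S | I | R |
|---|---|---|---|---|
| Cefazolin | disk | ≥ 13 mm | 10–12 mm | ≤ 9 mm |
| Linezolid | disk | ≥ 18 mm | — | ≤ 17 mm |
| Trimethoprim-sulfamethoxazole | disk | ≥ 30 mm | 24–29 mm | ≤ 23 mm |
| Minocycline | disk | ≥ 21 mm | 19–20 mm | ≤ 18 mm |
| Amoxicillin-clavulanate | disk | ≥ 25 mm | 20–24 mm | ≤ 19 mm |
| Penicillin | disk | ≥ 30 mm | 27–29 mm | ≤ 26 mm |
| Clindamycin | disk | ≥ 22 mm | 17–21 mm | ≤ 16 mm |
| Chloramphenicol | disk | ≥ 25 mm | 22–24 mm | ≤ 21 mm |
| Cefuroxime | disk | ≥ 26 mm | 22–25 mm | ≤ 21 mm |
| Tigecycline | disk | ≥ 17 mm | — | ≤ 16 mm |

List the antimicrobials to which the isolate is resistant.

Cefazolin: 11 mm is in 10–12 mm — Intermediate
Linezolid 18 mm: ≥ 18 mm → susceptible
Trimethoprim-sulfamethoxazole 27 mm: in 24–29 mm ⇒ I
Minocycline 13 mm: ≤ 18 mm — R
Amoxicillin-clavulanate (23 mm) in 20–24 mm ⇒ intermediate
Penicillin (35 mm) ≥ 30 mm → S
Clindamycin 26 mm: ≥ 22 mm — S

minocycline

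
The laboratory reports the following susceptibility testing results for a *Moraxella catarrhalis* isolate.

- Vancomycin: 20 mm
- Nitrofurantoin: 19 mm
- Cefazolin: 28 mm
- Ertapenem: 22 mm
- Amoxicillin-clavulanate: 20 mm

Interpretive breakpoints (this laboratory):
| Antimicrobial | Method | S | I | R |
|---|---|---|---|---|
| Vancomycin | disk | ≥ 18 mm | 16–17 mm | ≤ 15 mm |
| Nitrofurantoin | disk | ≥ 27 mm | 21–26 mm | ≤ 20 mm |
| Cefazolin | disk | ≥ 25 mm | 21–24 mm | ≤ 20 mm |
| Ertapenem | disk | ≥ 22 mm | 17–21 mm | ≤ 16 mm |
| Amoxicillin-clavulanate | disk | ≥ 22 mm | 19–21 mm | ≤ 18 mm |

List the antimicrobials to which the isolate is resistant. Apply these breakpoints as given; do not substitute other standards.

nitrofurantoin

Vancomycin (20 mm) ≥ 18 mm — Susceptible
Nitrofurantoin (19 mm) ≤ 20 mm → Resistant
Cefazolin 28 mm: ≥ 25 mm → S
Ertapenem (22 mm) ≥ 22 mm → S
Amoxicillin-clavulanate: 20 mm is in 19–21 mm — intermediate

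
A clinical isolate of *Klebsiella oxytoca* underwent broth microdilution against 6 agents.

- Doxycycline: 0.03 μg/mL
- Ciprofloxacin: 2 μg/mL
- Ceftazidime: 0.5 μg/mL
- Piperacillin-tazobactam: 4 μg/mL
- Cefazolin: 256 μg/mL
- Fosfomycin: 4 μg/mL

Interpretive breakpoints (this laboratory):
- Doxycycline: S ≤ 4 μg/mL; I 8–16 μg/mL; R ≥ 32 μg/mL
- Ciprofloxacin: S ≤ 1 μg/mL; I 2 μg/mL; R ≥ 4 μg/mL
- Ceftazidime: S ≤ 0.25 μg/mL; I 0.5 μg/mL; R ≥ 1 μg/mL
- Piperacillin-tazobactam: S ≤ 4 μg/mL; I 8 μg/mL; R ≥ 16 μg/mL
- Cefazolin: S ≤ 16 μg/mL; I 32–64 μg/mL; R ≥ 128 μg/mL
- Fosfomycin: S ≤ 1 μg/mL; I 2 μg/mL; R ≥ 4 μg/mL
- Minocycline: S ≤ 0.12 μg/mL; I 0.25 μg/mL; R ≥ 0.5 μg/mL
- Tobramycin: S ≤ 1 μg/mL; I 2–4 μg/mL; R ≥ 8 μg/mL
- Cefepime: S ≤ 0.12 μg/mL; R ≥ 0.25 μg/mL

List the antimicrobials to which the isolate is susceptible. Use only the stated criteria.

Doxycycline: 0.03 μg/mL is ≤ 4 μg/mL ⇒ Susceptible
Ciprofloxacin: 2 μg/mL is = 2 μg/mL ⇒ I
Ceftazidime 0.5 μg/mL: = 0.5 μg/mL → I
Piperacillin-tazobactam (4 μg/mL) ≤ 4 μg/mL — susceptible
Cefazolin 256 μg/mL: ≥ 128 μg/mL ⇒ resistant
Fosfomycin 4 μg/mL: ≥ 4 μg/mL — Resistant

doxycycline, piperacillin-tazobactam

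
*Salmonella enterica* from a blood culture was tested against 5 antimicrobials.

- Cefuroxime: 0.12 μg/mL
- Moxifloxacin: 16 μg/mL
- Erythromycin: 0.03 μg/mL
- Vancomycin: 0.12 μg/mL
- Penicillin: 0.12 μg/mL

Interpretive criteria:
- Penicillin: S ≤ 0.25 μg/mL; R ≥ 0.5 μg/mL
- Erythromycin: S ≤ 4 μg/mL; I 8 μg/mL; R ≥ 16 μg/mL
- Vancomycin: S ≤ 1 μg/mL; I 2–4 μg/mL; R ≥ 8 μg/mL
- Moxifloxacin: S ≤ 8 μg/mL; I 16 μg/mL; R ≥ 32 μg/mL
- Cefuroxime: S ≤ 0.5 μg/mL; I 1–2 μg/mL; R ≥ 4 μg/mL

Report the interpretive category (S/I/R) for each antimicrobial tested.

Cefuroxime: 0.12 μg/mL is ≤ 0.5 μg/mL ⇒ Susceptible
Moxifloxacin 16 μg/mL: = 16 μg/mL → intermediate
Erythromycin (0.03 μg/mL) ≤ 4 μg/mL — susceptible
Vancomycin 0.12 μg/mL: ≤ 1 μg/mL ⇒ S
Penicillin: 0.12 μg/mL is ≤ 0.25 μg/mL → susceptible

S, I, S, S, S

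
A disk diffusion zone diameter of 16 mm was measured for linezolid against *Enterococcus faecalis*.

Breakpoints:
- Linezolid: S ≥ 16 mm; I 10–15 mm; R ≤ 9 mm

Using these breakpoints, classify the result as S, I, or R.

Susceptible

Linezolid (16 mm) ≥ 16 mm — susceptible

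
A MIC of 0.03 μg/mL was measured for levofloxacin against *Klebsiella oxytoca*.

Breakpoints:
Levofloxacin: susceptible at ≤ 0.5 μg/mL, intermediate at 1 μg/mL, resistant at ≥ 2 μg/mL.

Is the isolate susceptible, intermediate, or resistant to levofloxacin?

S

Levofloxacin (0.03 μg/mL) ≤ 0.5 μg/mL → Susceptible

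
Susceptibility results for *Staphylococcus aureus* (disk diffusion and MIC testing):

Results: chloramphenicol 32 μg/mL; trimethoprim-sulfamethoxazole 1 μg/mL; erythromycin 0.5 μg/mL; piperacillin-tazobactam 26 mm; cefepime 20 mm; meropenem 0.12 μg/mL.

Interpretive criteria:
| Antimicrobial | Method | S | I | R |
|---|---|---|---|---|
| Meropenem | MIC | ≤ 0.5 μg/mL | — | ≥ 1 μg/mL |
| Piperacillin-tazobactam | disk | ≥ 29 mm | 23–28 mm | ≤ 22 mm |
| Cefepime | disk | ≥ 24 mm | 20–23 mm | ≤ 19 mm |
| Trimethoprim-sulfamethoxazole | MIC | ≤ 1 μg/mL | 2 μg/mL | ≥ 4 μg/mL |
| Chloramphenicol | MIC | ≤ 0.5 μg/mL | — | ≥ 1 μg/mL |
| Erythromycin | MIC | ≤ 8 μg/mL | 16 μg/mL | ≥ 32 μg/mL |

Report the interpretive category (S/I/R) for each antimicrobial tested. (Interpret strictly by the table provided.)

Chloramphenicol: 32 μg/mL is ≥ 1 μg/mL → Resistant
Trimethoprim-sulfamethoxazole: 1 μg/mL is ≤ 1 μg/mL ⇒ susceptible
Erythromycin: 0.5 μg/mL is ≤ 8 μg/mL → S
Piperacillin-tazobactam 26 mm: in 23–28 mm → Intermediate
Cefepime 20 mm: in 20–23 mm ⇒ Intermediate
Meropenem (0.12 μg/mL) ≤ 0.5 μg/mL → susceptible

R, S, S, I, I, S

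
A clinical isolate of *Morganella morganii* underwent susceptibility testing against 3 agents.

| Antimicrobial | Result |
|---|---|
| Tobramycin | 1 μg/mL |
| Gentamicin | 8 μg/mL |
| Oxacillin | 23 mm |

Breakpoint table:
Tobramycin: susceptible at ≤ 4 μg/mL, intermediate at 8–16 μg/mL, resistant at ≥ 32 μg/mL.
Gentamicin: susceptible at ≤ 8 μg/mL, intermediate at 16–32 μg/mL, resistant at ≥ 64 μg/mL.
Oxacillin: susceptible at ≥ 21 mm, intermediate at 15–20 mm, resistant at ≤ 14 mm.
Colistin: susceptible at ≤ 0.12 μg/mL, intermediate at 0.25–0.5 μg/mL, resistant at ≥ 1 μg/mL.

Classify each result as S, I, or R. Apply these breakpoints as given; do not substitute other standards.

Tobramycin 1 μg/mL: ≤ 4 μg/mL ⇒ susceptible
Gentamicin: 8 μg/mL is ≤ 8 μg/mL — Susceptible
Oxacillin 23 mm: ≥ 21 mm → susceptible

S, S, S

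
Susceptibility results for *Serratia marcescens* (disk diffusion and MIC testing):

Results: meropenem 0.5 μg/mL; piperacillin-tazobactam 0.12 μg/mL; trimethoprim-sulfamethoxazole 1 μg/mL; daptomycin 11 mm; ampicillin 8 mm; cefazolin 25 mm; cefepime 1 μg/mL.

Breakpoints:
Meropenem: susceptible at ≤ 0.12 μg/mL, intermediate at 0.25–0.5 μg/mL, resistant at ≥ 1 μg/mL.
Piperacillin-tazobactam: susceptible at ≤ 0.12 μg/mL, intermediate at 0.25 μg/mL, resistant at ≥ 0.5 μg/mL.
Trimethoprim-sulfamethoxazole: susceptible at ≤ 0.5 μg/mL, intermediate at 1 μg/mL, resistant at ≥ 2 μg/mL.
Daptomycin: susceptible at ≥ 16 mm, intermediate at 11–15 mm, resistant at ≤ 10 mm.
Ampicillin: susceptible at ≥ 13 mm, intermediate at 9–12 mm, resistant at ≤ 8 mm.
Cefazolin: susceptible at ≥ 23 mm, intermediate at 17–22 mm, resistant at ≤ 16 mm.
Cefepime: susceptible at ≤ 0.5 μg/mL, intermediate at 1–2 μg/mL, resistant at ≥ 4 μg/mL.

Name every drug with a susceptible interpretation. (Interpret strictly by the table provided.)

piperacillin-tazobactam, cefazolin

Meropenem (0.5 μg/mL) in 0.25–0.5 μg/mL — I
Piperacillin-tazobactam: 0.12 μg/mL is ≤ 0.12 μg/mL → susceptible
Trimethoprim-sulfamethoxazole 1 μg/mL: = 1 μg/mL → I
Daptomycin 11 mm: in 11–15 mm ⇒ I
Ampicillin: 8 mm is ≤ 8 mm → Resistant
Cefazolin (25 mm) ≥ 23 mm — S
Cefepime 1 μg/mL: in 1–2 μg/mL — Intermediate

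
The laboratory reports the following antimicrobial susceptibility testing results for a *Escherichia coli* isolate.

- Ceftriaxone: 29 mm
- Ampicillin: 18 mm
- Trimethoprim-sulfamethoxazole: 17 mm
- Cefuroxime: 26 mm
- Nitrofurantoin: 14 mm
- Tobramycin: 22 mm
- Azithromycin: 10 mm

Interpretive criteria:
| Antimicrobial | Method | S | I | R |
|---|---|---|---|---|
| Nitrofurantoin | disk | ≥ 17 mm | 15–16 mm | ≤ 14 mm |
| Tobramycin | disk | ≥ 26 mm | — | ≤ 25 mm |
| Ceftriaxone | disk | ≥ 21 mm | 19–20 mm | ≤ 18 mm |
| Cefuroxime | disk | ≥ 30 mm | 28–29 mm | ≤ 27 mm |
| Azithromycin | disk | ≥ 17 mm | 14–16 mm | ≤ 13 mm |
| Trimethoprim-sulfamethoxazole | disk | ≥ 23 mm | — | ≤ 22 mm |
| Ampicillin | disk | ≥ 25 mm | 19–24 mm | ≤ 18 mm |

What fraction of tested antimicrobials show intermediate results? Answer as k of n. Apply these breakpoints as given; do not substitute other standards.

Ceftriaxone 29 mm: ≥ 21 mm ⇒ Susceptible
Ampicillin: 18 mm is ≤ 18 mm — resistant
Trimethoprim-sulfamethoxazole 17 mm: ≤ 22 mm → Resistant
Cefuroxime 26 mm: ≤ 27 mm ⇒ R
Nitrofurantoin: 14 mm is ≤ 14 mm — resistant
Tobramycin (22 mm) ≤ 25 mm → resistant
Azithromycin (10 mm) ≤ 13 mm — resistant
Intermediate: 0/7

0 of 7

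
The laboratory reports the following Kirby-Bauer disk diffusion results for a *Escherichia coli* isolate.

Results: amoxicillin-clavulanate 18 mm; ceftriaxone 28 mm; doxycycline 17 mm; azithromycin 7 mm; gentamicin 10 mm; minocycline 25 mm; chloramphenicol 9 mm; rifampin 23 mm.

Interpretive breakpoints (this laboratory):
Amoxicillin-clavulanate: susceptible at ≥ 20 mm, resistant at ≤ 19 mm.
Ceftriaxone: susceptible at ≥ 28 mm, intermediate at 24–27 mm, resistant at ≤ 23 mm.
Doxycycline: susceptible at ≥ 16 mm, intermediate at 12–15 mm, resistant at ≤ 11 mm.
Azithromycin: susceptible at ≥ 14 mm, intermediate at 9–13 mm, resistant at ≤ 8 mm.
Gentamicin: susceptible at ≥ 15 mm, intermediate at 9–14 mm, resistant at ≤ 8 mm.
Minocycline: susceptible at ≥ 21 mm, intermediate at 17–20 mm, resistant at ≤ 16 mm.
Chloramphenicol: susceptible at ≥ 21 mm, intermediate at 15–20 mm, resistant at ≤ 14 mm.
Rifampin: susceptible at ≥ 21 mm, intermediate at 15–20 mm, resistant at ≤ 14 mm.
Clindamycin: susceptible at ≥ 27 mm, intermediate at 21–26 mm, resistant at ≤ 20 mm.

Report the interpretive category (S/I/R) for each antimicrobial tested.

Amoxicillin-clavulanate (18 mm) ≤ 19 mm → R
Ceftriaxone (28 mm) ≥ 28 mm — susceptible
Doxycycline 17 mm: ≥ 16 mm ⇒ S
Azithromycin 7 mm: ≤ 8 mm ⇒ Resistant
Gentamicin: 10 mm is in 9–14 mm → I
Minocycline 25 mm: ≥ 21 mm → susceptible
Chloramphenicol (9 mm) ≤ 14 mm → resistant
Rifampin: 23 mm is ≥ 21 mm — Susceptible

R, S, S, R, I, S, R, S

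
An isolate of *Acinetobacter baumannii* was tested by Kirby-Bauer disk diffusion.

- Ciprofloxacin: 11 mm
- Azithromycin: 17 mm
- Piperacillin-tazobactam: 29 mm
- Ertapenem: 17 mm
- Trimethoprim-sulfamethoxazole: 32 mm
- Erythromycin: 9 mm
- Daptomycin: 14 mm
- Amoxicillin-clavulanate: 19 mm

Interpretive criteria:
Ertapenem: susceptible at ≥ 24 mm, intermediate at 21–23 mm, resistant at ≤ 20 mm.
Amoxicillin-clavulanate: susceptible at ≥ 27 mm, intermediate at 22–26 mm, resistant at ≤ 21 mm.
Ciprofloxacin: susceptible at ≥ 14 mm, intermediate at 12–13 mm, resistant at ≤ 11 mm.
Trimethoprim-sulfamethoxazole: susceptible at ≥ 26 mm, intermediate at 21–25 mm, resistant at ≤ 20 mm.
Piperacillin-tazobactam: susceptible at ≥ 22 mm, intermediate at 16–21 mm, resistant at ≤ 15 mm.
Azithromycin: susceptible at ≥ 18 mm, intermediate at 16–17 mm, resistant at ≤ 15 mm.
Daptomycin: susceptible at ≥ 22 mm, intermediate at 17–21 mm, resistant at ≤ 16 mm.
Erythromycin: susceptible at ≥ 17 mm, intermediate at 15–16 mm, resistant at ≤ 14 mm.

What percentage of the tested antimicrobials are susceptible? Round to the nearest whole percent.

25%

Ciprofloxacin 11 mm: ≤ 11 mm — R
Azithromycin 17 mm: in 16–17 mm ⇒ I
Piperacillin-tazobactam: 29 mm is ≥ 22 mm ⇒ S
Ertapenem: 17 mm is ≤ 20 mm — Resistant
Trimethoprim-sulfamethoxazole: 32 mm is ≥ 26 mm ⇒ S
Erythromycin: 9 mm is ≤ 14 mm ⇒ R
Daptomycin (14 mm) ≤ 16 mm → resistant
Amoxicillin-clavulanate (19 mm) ≤ 21 mm ⇒ resistant
Susceptible: 2/8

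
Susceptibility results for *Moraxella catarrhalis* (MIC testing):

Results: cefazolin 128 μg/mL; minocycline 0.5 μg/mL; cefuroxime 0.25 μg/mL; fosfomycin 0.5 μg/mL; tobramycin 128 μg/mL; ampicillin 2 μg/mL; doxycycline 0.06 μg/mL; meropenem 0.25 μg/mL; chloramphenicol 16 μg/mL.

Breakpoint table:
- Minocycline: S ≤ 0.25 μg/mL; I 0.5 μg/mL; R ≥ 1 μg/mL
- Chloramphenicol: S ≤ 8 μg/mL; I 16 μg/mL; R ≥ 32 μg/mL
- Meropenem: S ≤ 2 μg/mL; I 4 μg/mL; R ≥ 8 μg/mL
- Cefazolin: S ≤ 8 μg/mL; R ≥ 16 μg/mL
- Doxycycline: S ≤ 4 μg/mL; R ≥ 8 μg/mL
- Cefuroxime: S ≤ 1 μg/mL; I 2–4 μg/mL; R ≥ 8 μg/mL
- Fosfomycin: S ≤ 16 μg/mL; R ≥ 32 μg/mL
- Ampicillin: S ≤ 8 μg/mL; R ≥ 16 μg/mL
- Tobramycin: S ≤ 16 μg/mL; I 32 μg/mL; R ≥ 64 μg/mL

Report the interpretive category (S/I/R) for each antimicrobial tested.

Cefazolin: 128 μg/mL is ≥ 16 μg/mL → R
Minocycline 0.5 μg/mL: = 0.5 μg/mL → I
Cefuroxime (0.25 μg/mL) ≤ 1 μg/mL ⇒ S
Fosfomycin 0.5 μg/mL: ≤ 16 μg/mL → Susceptible
Tobramycin (128 μg/mL) ≥ 64 μg/mL — R
Ampicillin 2 μg/mL: ≤ 8 μg/mL → susceptible
Doxycycline: 0.06 μg/mL is ≤ 4 μg/mL ⇒ S
Meropenem: 0.25 μg/mL is ≤ 2 μg/mL → Susceptible
Chloramphenicol (16 μg/mL) = 16 μg/mL ⇒ Intermediate

R, I, S, S, R, S, S, S, I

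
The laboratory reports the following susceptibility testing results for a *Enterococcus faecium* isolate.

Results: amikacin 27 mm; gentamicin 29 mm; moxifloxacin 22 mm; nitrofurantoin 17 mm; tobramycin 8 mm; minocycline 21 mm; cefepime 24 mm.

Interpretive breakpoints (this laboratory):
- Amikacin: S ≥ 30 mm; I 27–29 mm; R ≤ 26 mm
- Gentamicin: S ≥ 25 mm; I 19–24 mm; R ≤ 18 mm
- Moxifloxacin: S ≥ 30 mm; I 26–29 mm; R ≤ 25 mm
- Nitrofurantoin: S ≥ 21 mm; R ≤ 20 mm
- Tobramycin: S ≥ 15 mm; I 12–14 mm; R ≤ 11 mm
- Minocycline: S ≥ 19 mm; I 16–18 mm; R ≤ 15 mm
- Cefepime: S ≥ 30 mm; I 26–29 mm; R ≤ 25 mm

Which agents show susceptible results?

Amikacin: 27 mm is in 27–29 mm ⇒ I
Gentamicin (29 mm) ≥ 25 mm → susceptible
Moxifloxacin (22 mm) ≤ 25 mm — resistant
Nitrofurantoin (17 mm) ≤ 20 mm — resistant
Tobramycin 8 mm: ≤ 11 mm ⇒ resistant
Minocycline: 21 mm is ≥ 19 mm ⇒ susceptible
Cefepime: 24 mm is ≤ 25 mm — R

gentamicin, minocycline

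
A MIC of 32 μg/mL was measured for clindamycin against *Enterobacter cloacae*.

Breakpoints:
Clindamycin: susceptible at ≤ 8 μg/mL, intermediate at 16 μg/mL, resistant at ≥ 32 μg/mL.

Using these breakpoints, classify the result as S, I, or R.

Resistant

Clindamycin 32 μg/mL: ≥ 32 μg/mL — R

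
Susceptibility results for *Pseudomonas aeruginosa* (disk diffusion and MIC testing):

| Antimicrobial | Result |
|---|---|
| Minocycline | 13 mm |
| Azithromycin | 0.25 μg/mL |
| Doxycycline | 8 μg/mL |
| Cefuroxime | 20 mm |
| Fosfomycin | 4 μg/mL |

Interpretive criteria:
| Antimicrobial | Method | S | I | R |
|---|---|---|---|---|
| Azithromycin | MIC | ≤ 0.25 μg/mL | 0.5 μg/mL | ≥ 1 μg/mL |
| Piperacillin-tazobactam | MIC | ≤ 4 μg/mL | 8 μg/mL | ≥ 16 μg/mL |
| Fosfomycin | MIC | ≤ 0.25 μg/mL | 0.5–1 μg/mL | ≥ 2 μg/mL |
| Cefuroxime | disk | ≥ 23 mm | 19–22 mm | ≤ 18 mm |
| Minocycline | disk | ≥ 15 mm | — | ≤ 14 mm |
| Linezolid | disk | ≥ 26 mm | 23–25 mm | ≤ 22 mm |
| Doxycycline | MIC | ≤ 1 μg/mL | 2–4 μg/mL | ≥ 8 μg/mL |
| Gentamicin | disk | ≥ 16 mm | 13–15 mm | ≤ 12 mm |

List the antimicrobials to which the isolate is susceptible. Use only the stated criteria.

azithromycin

Minocycline: 13 mm is ≤ 14 mm — R
Azithromycin (0.25 μg/mL) ≤ 0.25 μg/mL → Susceptible
Doxycycline: 8 μg/mL is ≥ 8 μg/mL → R
Cefuroxime 20 mm: in 19–22 mm → intermediate
Fosfomycin 4 μg/mL: ≥ 2 μg/mL → resistant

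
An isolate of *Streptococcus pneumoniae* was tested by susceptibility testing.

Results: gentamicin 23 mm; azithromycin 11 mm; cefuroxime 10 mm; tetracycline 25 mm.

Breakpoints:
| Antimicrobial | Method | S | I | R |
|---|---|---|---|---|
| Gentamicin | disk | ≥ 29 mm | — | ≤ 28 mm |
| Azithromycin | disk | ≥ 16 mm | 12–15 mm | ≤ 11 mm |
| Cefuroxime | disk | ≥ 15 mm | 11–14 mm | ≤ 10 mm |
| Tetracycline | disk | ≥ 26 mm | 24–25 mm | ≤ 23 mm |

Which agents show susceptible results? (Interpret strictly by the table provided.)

Gentamicin (23 mm) ≤ 28 mm — resistant
Azithromycin: 11 mm is ≤ 11 mm — Resistant
Cefuroxime (10 mm) ≤ 10 mm — resistant
Tetracycline 25 mm: in 24–25 mm ⇒ Intermediate

none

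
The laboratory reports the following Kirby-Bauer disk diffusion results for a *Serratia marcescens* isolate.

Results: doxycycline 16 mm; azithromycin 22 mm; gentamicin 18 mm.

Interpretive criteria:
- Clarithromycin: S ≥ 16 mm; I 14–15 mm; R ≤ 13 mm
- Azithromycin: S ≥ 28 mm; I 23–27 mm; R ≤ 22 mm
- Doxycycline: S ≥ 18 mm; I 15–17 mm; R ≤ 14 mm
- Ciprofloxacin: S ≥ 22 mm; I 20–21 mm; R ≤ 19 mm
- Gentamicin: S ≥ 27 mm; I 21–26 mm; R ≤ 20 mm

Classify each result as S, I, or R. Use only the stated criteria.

I, R, R

Doxycycline (16 mm) in 15–17 mm — Intermediate
Azithromycin 22 mm: ≤ 22 mm ⇒ resistant
Gentamicin (18 mm) ≤ 20 mm → resistant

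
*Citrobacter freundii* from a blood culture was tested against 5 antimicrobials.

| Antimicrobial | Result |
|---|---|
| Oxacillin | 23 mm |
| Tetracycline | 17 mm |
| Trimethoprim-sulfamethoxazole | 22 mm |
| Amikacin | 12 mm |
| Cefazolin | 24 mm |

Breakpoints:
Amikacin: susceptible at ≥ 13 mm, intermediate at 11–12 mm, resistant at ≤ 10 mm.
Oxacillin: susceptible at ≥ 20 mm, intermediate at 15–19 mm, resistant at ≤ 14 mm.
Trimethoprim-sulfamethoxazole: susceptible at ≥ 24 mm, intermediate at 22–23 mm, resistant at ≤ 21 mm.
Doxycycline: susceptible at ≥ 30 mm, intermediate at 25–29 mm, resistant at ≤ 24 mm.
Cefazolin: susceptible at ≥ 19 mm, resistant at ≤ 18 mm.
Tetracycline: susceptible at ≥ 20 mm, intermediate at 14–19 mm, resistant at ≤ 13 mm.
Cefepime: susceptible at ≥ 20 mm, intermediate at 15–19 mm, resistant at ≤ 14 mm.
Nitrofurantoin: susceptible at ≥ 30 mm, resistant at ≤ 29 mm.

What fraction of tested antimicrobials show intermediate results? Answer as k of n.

Oxacillin 23 mm: ≥ 20 mm → S
Tetracycline: 17 mm is in 14–19 mm → I
Trimethoprim-sulfamethoxazole (22 mm) in 22–23 mm — Intermediate
Amikacin (12 mm) in 11–12 mm ⇒ Intermediate
Cefazolin: 24 mm is ≥ 19 mm ⇒ S
Intermediate: 3/5

3 of 5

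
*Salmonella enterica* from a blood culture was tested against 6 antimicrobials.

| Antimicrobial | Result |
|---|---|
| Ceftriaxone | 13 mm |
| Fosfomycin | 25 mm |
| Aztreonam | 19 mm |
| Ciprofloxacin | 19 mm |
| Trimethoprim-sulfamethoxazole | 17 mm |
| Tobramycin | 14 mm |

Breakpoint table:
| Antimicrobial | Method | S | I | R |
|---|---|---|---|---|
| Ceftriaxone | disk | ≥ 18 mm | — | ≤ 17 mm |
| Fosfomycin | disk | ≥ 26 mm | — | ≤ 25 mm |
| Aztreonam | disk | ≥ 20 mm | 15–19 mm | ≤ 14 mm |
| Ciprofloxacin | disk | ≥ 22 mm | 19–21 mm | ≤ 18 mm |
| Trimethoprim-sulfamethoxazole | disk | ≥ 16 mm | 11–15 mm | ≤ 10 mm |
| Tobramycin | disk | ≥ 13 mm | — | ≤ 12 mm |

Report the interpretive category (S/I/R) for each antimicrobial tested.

R, R, I, I, S, S

Ceftriaxone (13 mm) ≤ 17 mm — resistant
Fosfomycin: 25 mm is ≤ 25 mm ⇒ Resistant
Aztreonam 19 mm: in 15–19 mm ⇒ intermediate
Ciprofloxacin (19 mm) in 19–21 mm — intermediate
Trimethoprim-sulfamethoxazole (17 mm) ≥ 16 mm → Susceptible
Tobramycin: 14 mm is ≥ 13 mm ⇒ susceptible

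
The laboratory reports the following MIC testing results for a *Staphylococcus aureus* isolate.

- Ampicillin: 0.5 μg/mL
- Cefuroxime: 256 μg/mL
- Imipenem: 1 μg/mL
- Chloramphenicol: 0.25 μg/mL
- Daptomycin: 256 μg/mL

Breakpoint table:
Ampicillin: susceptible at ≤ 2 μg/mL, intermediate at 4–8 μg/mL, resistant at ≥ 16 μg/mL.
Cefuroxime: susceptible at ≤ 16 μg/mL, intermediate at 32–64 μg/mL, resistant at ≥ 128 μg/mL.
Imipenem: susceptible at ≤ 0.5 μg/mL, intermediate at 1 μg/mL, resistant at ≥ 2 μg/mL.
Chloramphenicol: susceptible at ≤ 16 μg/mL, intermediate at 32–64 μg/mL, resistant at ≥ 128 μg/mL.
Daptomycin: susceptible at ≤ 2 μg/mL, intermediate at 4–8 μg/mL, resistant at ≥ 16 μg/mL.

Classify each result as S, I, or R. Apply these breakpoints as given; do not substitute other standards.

S, R, I, S, R

Ampicillin: 0.5 μg/mL is ≤ 2 μg/mL ⇒ susceptible
Cefuroxime: 256 μg/mL is ≥ 128 μg/mL → resistant
Imipenem 1 μg/mL: = 1 μg/mL → intermediate
Chloramphenicol (0.25 μg/mL) ≤ 16 μg/mL — susceptible
Daptomycin (256 μg/mL) ≥ 16 μg/mL — Resistant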